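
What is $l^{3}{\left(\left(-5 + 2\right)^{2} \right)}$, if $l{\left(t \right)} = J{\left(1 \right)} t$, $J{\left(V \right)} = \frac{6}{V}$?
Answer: $157464$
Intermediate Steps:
$l{\left(t \right)} = 6 t$ ($l{\left(t \right)} = \frac{6}{1} t = 6 \cdot 1 t = 6 t$)
$l^{3}{\left(\left(-5 + 2\right)^{2} \right)} = \left(6 \left(-5 + 2\right)^{2}\right)^{3} = \left(6 \left(-3\right)^{2}\right)^{3} = \left(6 \cdot 9\right)^{3} = 54^{3} = 157464$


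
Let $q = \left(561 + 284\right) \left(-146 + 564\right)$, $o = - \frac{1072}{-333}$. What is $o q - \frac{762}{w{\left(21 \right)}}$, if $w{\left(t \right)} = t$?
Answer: $\frac{2650403258}{2331} \approx 1.137 \cdot 10^{6}$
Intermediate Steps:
$o = \frac{1072}{333}$ ($o = \left(-1072\right) \left(- \frac{1}{333}\right) = \frac{1072}{333} \approx 3.2192$)
$q = 353210$ ($q = 845 \cdot 418 = 353210$)
$o q - \frac{762}{w{\left(21 \right)}} = \frac{1072}{333} \cdot 353210 - \frac{762}{21} = \frac{378641120}{333} - \frac{254}{7} = \frac{2650403258}{2331}$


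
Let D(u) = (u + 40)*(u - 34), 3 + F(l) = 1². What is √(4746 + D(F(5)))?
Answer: √3378 ≈ 58.121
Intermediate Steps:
F(l) = -2 (F(l) = -3 + 1² = -3 + 1 = -2)
D(u) = (-34 + u)*(40 + u) (D(u) = (40 + u)*(-34 + u) = (-34 + u)*(40 + u))
√(4746 + D(F(5))) = √(4746 + (-1360 + (-2)² + 6*(-2))) = √(4746 + (-1360 + 4 - 12)) = √(4746 - 1368) = √3378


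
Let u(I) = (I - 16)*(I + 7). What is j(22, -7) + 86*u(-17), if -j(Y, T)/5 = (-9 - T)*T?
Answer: 28310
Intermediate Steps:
u(I) = (-16 + I)*(7 + I)
j(Y, T) = -5*T*(-9 - T) (j(Y, T) = -5*(-9 - T)*T = -5*T*(-9 - T))
j(22, -7) + 86*u(-17) = 5*(-7)*(9 - 7) + 86*(-112 + (-17)² - 9*(-17)) = 5*(-7)*2 + 86*(-112 + 289 + 153) = -70 + 86*330 = -70 + 28380 = 28310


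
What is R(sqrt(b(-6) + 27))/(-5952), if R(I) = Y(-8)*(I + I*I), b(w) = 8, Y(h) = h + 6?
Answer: 35/2976 + sqrt(35)/2976 ≈ 0.013749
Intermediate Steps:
Y(h) = 6 + h
R(I) = -2*I - 2*I**2 (R(I) = (6 - 8)*(I + I*I) = -2*(I + I**2) = -2*I - 2*I**2)
R(sqrt(b(-6) + 27))/(-5952) = -2*sqrt(8 + 27)*(1 + sqrt(8 + 27))/(-5952) = -2*sqrt(35)*(1 + sqrt(35))*(-1/5952) = sqrt(35)*(1 + sqrt(35))/2976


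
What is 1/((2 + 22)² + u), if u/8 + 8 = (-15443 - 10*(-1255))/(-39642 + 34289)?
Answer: 5353/2763880 ≈ 0.0019368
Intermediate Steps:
u = -319448/5353 (u = -64 + 8*((-15443 - 10*(-1255))/(-39642 + 34289)) = -64 + 8*((-15443 + 12550)/(-5353)) = -64 + 8*(-2893*(-1/5353)) = -64 + 8*(2893/5353) = -64 + 23144/5353 = -319448/5353 ≈ -59.676)
1/((2 + 22)² + u) = 1/((2 + 22)² - 319448/5353) = 1/(24² - 319448/5353) = 1/(576 - 319448/5353) = 1/(2763880/5353) = 5353/2763880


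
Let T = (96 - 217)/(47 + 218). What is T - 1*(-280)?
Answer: 74079/265 ≈ 279.54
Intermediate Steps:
T = -121/265 ≈ -0.45660
T - 1*(-280) = -121/265 - 1*(-280) = -121/265 + 280 = 74079/265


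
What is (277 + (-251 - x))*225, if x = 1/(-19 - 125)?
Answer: 93625/16 ≈ 5851.6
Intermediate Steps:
x = -1/144 (x = 1/(-144) = -1/144 ≈ -0.0069444)
(277 + (-251 - x))*225 = (277 + (-251 - 1*(-1/144)))*225 = (277 + (-251 + 1/144))*225 = (277 - 36143/144)*225 = (3745/144)*225 = 93625/16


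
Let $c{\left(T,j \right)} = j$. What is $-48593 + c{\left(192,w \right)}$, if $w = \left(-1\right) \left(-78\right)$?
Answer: $-48515$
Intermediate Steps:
$w = 78$
$-48593 + c{\left(192,w \right)} = -48593 + 78 = -48515$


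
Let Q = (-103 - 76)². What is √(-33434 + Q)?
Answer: I*√1393 ≈ 37.323*I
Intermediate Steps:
Q = 32041 (Q = (-179)² = 32041)
√(-33434 + Q) = √(-33434 + 32041) = √(-1393) = I*√1393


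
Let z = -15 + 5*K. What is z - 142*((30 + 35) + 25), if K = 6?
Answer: -12765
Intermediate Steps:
z = 15 (z = -15 + 5*6 = -15 + 30 = 15)
z - 142*((30 + 35) + 25) = 15 - 142*((30 + 35) + 25) = 15 - 142*(65 + 25) = 15 - 142*90 = 15 - 12780 = -12765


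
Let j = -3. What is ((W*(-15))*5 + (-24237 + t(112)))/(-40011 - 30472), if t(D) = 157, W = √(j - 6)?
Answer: 3440/10069 + 225*I/70483 ≈ 0.34164 + 0.0031923*I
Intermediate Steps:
W = 3*I (W = √(-3 - 6) = √(-9) = 3*I ≈ 3.0*I)
((W*(-15))*5 + (-24237 + t(112)))/(-40011 - 30472) = (((3*I)*(-15))*5 + (-24237 + 157))/(-40011 - 30472) = (-45*I*5 - 24080)/(-70483) = (-225*I - 24080)*(-1/70483) = (-24080 - 225*I)*(-1/70483) = 3440/10069 + 225*I/70483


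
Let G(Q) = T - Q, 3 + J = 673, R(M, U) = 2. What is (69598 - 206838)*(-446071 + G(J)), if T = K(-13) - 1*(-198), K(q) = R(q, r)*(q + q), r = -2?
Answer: 61290697800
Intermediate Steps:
J = 670 (J = -3 + 673 = 670)
K(q) = 4*q (K(q) = 2*(q + q) = 2*(2*q) = 4*q)
T = 146 (T = 4*(-13) - 1*(-198) = -52 + 198 = 146)
G(Q) = 146 - Q
(69598 - 206838)*(-446071 + G(J)) = (69598 - 206838)*(-446071 + (146 - 1*670)) = -137240*(-446071 + (146 - 670)) = -137240*(-446071 - 524) = -137240*(-446595) = 61290697800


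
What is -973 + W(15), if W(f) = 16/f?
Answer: -14579/15 ≈ -971.93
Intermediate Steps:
-973 + W(15) = -973 + 16/15 = -14579/15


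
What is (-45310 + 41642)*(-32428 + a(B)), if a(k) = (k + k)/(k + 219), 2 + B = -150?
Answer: 7970490640/67 ≈ 1.1896e+8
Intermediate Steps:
B = -152 (B = -2 - 150 = -152)
a(k) = 2*k/(219 + k) (a(k) = (2*k)/(219 + k) = 2*k/(219 + k))
(-45310 + 41642)*(-32428 + a(B)) = (-45310 + 41642)*(-32428 + 2*(-152)/(219 - 152)) = -3668*(-32428 + 2*(-152)/67) = -3668*(-32428 + 2*(-152)*(1/67)) = -3668*(-32428 - 304/67) = -3668*(-2172980/67) = 7970490640/67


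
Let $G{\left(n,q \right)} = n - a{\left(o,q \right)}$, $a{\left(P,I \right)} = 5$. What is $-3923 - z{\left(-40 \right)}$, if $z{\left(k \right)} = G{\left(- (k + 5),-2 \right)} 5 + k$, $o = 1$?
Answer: $-4033$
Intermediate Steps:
$G{\left(n,q \right)} = -5 + n$ ($G{\left(n,q \right)} = n - 5 = -5 + n$)
$z{\left(k \right)} = -50 - 4 k$ ($z{\left(k \right)} = \left(-5 - \left(k + 5\right)\right) 5 + k = \left(-5 - \left(5 + k\right)\right) 5 + k = \left(-10 - k\right) 5 + k = \left(-50 - 5 k\right) + k = -50 - 4 k$)
$-3923 - z{\left(-40 \right)} = -3923 - \left(-50 - -160\right) = -3923 - \left(-50 + 160\right) = -3923 - 110 = -4033$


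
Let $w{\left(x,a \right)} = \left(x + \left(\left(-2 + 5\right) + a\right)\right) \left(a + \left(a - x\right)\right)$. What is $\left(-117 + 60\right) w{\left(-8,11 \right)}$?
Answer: $-10260$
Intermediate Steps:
$w{\left(x,a \right)} = \left(- x + 2 a\right) \left(3 + a + x\right)$ ($w{\left(x,a \right)} = \left(x + \left(3 + a\right)\right) \left(- x + 2 a\right) = \left(3 + a + x\right) \left(- x + 2 a\right) = \left(- x + 2 a\right) \left(3 + a + x\right)$)
$\left(-117 + 60\right) w{\left(-8,11 \right)} = \left(-117 + 60\right) \left(- \left(-8\right)^{2} - -24 + 2 \cdot 11^{2} + 6 \cdot 11 + 11 \left(-8\right)\right) = - 57 \left(\left(-1\right) 64 + 24 + 2 \cdot 121 + 66 - 88\right) = - 57 \left(-64 + 24 + 242 + 66 - 88\right) = \left(-57\right) 180 = -10260$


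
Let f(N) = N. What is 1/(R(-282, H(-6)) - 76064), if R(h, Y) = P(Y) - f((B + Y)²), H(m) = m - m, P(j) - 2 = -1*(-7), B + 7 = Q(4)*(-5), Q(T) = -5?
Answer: -1/76379 ≈ -1.3093e-5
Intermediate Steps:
B = 18 (B = -7 - 5*(-5) = -7 + 25 = 18)
P(j) = 9 (P(j) = 2 - 1*(-7) = 2 + 7 = 9)
H(m) = 0
R(h, Y) = 9 - (18 + Y)²
1/(R(-282, H(-6)) - 76064) = 1/((9 - (18 + 0)²) - 76064) = 1/((9 - 1*18²) - 76064) = 1/((9 - 1*324) - 76064) = 1/((9 - 324) - 76064) = 1/(-315 - 76064) = 1/(-76379) = -1/76379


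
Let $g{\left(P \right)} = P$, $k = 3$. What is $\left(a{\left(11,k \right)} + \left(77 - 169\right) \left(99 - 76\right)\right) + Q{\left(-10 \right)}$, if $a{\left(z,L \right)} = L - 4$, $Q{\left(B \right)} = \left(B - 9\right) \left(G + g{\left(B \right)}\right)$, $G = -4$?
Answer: $-1851$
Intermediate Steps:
$Q{\left(B \right)} = \left(-9 + B\right) \left(-4 + B\right)$ ($Q{\left(B \right)} = \left(B - 9\right) \left(-4 + B\right) = \left(-9 + B\right) \left(-4 + B\right)$)
$a{\left(z,L \right)} = -4 + L$
$\left(a{\left(11,k \right)} + \left(77 - 169\right) \left(99 - 76\right)\right) + Q{\left(-10 \right)} = \left(\left(-4 + 3\right) + \left(77 - 169\right) \left(99 - 76\right)\right) + \left(36 + \left(-10\right)^{2} - -130\right) = \left(-1 - 2116\right) + \left(36 + 100 + 130\right) = \left(-1 - 2116\right) + 266 = -2117 + 266 = -1851$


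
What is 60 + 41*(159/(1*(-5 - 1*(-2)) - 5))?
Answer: -6039/8 ≈ -754.88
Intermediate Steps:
60 + 41*(159/(1*(-5 - 1*(-2)) - 5)) = 60 + 41*(159/(1*(-5 + 2) - 5)) = 60 + 41*(159/(1*(-3) - 5)) = 60 + 41*(159/(-3 - 5)) = 60 + 41*(159/(-8)) = 60 + 41*(159*(-⅛)) = 60 + 41*(-159/8) = 60 - 6519/8 = -6039/8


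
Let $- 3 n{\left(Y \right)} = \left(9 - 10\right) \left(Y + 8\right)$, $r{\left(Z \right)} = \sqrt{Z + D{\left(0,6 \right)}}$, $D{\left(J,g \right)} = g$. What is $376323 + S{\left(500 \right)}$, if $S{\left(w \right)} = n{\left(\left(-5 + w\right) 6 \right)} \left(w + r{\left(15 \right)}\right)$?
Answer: $\frac{2617969}{3} + \frac{2978 \sqrt{21}}{3} \approx 8.7721 \cdot 10^{5}$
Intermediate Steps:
$r{\left(Z \right)} = \sqrt{6 + Z}$ ($r{\left(Z \right)} = \sqrt{Z + 6} = \sqrt{6 + Z}$)
$n{\left(Y \right)} = \frac{8}{3} + \frac{Y}{3}$ ($n{\left(Y \right)} = - \frac{\left(9 - 10\right) \left(Y + 8\right)}{3} = - \frac{\left(-1\right) \left(8 + Y\right)}{3} = - \frac{-8 - Y}{3} = \frac{8}{3} + \frac{Y}{3}$)
$S{\left(w \right)} = \left(- \frac{22}{3} + 2 w\right) \left(w + \sqrt{21}\right)$ ($S{\left(w \right)} = \left(\frac{8}{3} + \frac{\left(-5 + w\right) 6}{3}\right) \left(w + \sqrt{6 + 15}\right) = \left(\frac{8}{3} + \frac{-30 + 6 w}{3}\right) \left(w + \sqrt{21}\right) = \left(\frac{8}{3} + \left(-10 + 2 w\right)\right) \left(w + \sqrt{21}\right) = \left(- \frac{22}{3} + 2 w\right) \left(w + \sqrt{21}\right)$)
$376323 + S{\left(500 \right)} = 376323 + \frac{2 \left(-11 + 3 \cdot 500\right) \left(500 + \sqrt{21}\right)}{3} = 376323 + \frac{2 \left(-11 + 1500\right) \left(500 + \sqrt{21}\right)}{3} = 376323 + \frac{2}{3} \cdot 1489 \left(500 + \sqrt{21}\right) = 376323 + \left(\frac{1489000}{3} + \frac{2978 \sqrt{21}}{3}\right) = \frac{2617969}{3} + \frac{2978 \sqrt{21}}{3}$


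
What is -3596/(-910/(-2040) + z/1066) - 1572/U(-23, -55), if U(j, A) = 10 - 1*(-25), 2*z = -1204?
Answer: 1952104164/64505 ≈ 30263.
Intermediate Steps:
z = -602 (z = (½)*(-1204) = -602)
U(j, A) = 35 (U(j, A) = 10 + 25 = 35)
-3596/(-910/(-2040) + z/1066) - 1572/U(-23, -55) = -3596/(-910/(-2040) - 602/1066) - 1572/35 = -3596/(-910*(-1/2040) - 602*1/1066) - 1572*1/35 = -3596/(91/204 - 301/533) - 1572/35 = -3596/(-12901/108732) - 1572/35 = -3596*(-108732/12901) - 1572/35 = 391000272/12901 - 1572/35 = 1952104164/64505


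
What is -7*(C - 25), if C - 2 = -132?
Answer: 1085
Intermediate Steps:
C = -130 (C = 2 - 132 = -130)
-7*(C - 25) = -7*(-130 - 25) = -7*(-155) = 1085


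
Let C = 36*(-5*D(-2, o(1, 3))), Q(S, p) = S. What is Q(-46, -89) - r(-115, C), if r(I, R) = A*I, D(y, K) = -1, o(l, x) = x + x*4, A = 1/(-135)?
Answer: -1265/27 ≈ -46.852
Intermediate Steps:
A = -1/135 ≈ -0.0074074
o(l, x) = 5*x (o(l, x) = x + 4*x = 5*x)
C = 180 (C = 36*(-5*(-1)) = 36*5 = 180)
r(I, R) = -I/135
Q(-46, -89) - r(-115, C) = -46 - (-1)*(-115)/135 = -46 - 1*23/27 = -46 - 23/27 = -1265/27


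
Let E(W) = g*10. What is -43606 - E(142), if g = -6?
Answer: -43546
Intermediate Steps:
E(W) = -60 (E(W) = -6*10 = -60)
-43606 - E(142) = -43606 - 1*(-60) = -43606 + 60 = -43546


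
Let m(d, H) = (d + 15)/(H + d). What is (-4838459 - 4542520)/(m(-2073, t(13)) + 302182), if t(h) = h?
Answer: -9662408370/311248489 ≈ -31.044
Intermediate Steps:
m(d, H) = (15 + d)/(H + d)
(-4838459 - 4542520)/(m(-2073, t(13)) + 302182) = (-4838459 - 4542520)/((15 - 2073)/(13 - 2073) + 302182) = -9380979/(-2058/(-2060) + 302182) = -9380979/(-1/2060*(-2058) + 302182) = -9380979/(1029/1030 + 302182) = -9380979/311248489/1030 = -9380979*1030/311248489 = -9662408370/311248489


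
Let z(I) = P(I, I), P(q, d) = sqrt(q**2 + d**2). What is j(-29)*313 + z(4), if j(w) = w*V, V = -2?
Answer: 18154 + 4*sqrt(2) ≈ 18160.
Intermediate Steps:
P(q, d) = sqrt(d**2 + q**2)
j(w) = -2*w (j(w) = w*(-2) = -2*w)
z(I) = sqrt(2)*sqrt(I**2) (z(I) = sqrt(I**2 + I**2) = sqrt(2*I**2) = sqrt(2)*sqrt(I**2))
j(-29)*313 + z(4) = -2*(-29)*313 + sqrt(2)*sqrt(4**2) = 58*313 + sqrt(2)*sqrt(16) = 18154 + sqrt(2)*4 = 18154 + 4*sqrt(2)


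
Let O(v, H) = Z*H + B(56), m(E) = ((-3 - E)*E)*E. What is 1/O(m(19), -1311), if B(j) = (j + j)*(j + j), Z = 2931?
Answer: -1/3829997 ≈ -2.6110e-7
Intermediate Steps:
B(j) = 4*j² (B(j) = (2*j)*(2*j) = 4*j²)
m(E) = E²*(-3 - E) (m(E) = (E*(-3 - E))*E = E²*(-3 - E))
O(v, H) = 12544 + 2931*H (O(v, H) = 2931*H + 4*56² = 2931*H + 4*3136 = 2931*H + 12544 = 12544 + 2931*H)
1/O(m(19), -1311) = 1/(12544 + 2931*(-1311)) = 1/(12544 - 3842541) = 1/(-3829997) = -1/3829997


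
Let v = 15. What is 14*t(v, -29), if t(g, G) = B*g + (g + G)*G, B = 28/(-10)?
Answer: 5096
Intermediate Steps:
B = -14/5 (B = 28*(-⅒) = -14/5 ≈ -2.8000)
t(g, G) = -14*g/5 + G*(G + g) (t(g, G) = -14*g/5 + (g + G)*G = -14*g/5 + (G + g)*G = -14*g/5 + G*(G + g))
14*t(v, -29) = 14*((-29)² - 14/5*15 - 29*15) = 14*(841 - 42 - 435) = 14*364 = 5096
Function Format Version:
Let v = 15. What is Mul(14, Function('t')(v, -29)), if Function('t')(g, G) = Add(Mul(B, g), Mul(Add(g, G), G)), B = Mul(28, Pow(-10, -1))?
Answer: 5096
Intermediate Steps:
B = Rational(-14, 5) (B = Mul(28, Rational(-1, 10)) = Rational(-14, 5) ≈ -2.8000)
Function('t')(g, G) = Add(Mul(Rational(-14, 5), g), Mul(G, Add(G, g))) (Function('t')(g, G) = Add(Mul(Rational(-14, 5), g), Mul(Add(g, G), G)) = Add(Mul(Rational(-14, 5), g), Mul(Add(G, g), G)) = Add(Mul(Rational(-14, 5), g), Mul(G, Add(G, g))))
Mul(14, Function('t')(v, -29)) = Mul(14, Add(Pow(-29, 2), Mul(Rational(-14, 5), 15), Mul(-29, 15))) = Mul(14, Add(841, -42, -435)) = Mul(14, 364) = 5096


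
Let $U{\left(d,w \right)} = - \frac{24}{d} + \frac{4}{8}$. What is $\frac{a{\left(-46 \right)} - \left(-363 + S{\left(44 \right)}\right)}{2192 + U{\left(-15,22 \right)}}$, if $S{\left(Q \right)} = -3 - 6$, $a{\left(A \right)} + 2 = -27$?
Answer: $\frac{3430}{21941} \approx 0.15633$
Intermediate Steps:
$U{\left(d,w \right)} = \frac{1}{2} - \frac{24}{d}$ ($U{\left(d,w \right)} = - \frac{24}{d} + 4 \cdot \frac{1}{8} = - \frac{24}{d} + \frac{1}{2} = \frac{1}{2} - \frac{24}{d}$)
$a{\left(A \right)} = -29$ ($a{\left(A \right)} = -2 - 27 = -29$)
$S{\left(Q \right)} = -9$
$\frac{a{\left(-46 \right)} - \left(-363 + S{\left(44 \right)}\right)}{2192 + U{\left(-15,22 \right)}} = \frac{-29 + \left(363 - -9\right)}{2192 + \frac{-48 - 15}{2 \left(-15\right)}} = \frac{-29 + \left(363 + 9\right)}{2192 + \frac{1}{2} \left(- \frac{1}{15}\right) \left(-63\right)} = \frac{-29 + 372}{2192 + \frac{21}{10}} = \frac{343}{\frac{21941}{10}} = 343 \cdot \frac{10}{21941} = \frac{3430}{21941}$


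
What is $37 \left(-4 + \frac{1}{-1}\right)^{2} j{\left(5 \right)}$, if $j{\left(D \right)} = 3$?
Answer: $2775$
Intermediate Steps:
$37 \left(-4 + \frac{1}{-1}\right)^{2} j{\left(5 \right)} = 37 \left(-4 + \frac{1}{-1}\right)^{2} \cdot 3 = 37 \left(-4 - 1\right)^{2} \cdot 3 = 37 \left(-5\right)^{2} \cdot 3 = 37 \cdot 25 \cdot 3 = 925 \cdot 3 = 2775$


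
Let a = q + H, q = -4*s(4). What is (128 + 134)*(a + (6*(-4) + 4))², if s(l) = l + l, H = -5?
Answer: 851238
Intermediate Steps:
s(l) = 2*l
q = -32 (q = -8*4 = -4*8 = -32)
a = -37 (a = -32 - 5 = -37)
(128 + 134)*(a + (6*(-4) + 4))² = (128 + 134)*(-37 + (6*(-4) + 4))² = 262*(-37 + (-24 + 4))² = 262*(-37 - 20)² = 262*(-57)² = 262*3249 = 851238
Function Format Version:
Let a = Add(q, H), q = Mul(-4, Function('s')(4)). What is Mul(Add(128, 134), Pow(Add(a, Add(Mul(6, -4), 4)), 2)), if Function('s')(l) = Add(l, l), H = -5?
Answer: 851238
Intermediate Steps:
Function('s')(l) = Mul(2, l)
q = -32 (q = Mul(-4, Mul(2, 4)) = Mul(-4, 8) = -32)
a = -37 (a = Add(-32, -5) = -37)
Mul(Add(128, 134), Pow(Add(a, Add(Mul(6, -4), 4)), 2)) = Mul(Add(128, 134), Pow(Add(-37, Add(Mul(6, -4), 4)), 2)) = Mul(262, Pow(Add(-37, Add(-24, 4)), 2)) = Mul(262, Pow(Add(-37, -20), 2)) = Mul(262, Pow(-57, 2)) = Mul(262, 3249) = 851238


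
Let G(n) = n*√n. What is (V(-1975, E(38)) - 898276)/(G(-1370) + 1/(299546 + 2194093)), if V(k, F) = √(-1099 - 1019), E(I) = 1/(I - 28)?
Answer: -2239976066364/15989278410745490313001 - 17037965166759540*√725415/15989278410745490313001 - 7652397599068046276520*I*√1370/15989278410745490313001 + 2493639*I*√2118/15989278410745490313001 ≈ -0.00090757 - 17.715*I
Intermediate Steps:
E(I) = 1/(-28 + I)
V(k, F) = I*√2118 (V(k, F) = √(-2118) = I*√2118)
G(n) = n^(3/2)
(V(-1975, E(38)) - 898276)/(G(-1370) + 1/(299546 + 2194093)) = (I*√2118 - 898276)/((-1370)^(3/2) + 1/(299546 + 2194093)) = (-898276 + I*√2118)/(-1370*I*√1370 + 1/2493639) = (-898276 + I*√2118)/(1/2493639 - 1370*I*√1370)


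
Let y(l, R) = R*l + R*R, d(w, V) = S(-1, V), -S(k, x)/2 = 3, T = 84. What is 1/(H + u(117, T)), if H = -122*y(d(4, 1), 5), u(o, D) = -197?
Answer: 1/413 ≈ 0.0024213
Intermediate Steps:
S(k, x) = -6 (S(k, x) = -2*3 = -6)
d(w, V) = -6
y(l, R) = R**2 + R*l (y(l, R) = R*l + R**2 = R**2 + R*l)
H = 610 (H = -610*(5 - 6) = -610*(-1) = -122*(-5) = 610)
1/(H + u(117, T)) = 1/(610 - 197) = 1/413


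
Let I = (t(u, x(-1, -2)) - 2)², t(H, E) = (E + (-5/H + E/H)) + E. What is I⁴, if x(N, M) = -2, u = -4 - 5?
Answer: 23811286661761/43046721 ≈ 5.5315e+5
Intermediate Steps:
u = -9
t(H, E) = -5/H + 2*E + E/H (t(H, E) = (E - 5/H + E/H) + E = -5/H + 2*E + E/H)
I = 2209/81 (I = ((-5 - 2 + 2*(-2)*(-9))/(-9) - 2)² = (-(-5 - 2 + 36)/9 - 2)² = (-⅑*29 - 2)² = (-29/9 - 2)² = (-47/9)² = 2209/81 ≈ 27.272)
I⁴ = (2209/81)⁴ = 23811286661761/43046721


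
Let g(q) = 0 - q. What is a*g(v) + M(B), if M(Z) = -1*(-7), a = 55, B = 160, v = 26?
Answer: -1423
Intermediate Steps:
M(Z) = 7
g(q) = -q
a*g(v) + M(B) = 55*(-1*26) + 7 = 55*(-26) + 7 = -1430 + 7 = -1423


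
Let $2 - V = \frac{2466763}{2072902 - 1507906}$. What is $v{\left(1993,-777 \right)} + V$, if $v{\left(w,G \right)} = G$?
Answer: $- \frac{440338663}{564996} \approx -779.37$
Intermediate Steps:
$V = - \frac{1336771}{564996}$ ($V = 2 - \frac{2466763}{2072902 - 1507906} = 2 - \frac{2466763}{564996} = - \frac{1336771}{564996} \approx -2.366$)
$v{\left(1993,-777 \right)} + V = -777 - \frac{1336771}{564996} = - \frac{440338663}{564996}$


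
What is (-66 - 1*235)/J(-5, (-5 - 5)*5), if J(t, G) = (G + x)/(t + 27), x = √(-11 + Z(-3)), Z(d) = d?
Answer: 165550/1257 + 3311*I*√14/1257 ≈ 131.7 + 9.8557*I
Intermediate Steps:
x = I*√14 (x = √(-11 - 3) = √(-14) = I*√14 ≈ 3.7417*I)
J(t, G) = (G + I*√14)/(27 + t) (J(t, G) = (G + I*√14)/(t + 27) = (G + I*√14)/(27 + t))
(-66 - 1*235)/J(-5, (-5 - 5)*5) = (-66 - 1*235)/((((-5 - 5)*5 + I*√14)/(27 - 5))) = (-66 - 235)/(((-10*5 + I*√14)/22)) = -301*22/(-50 + I*√14) = -301/(-25/11 + I*√14/22)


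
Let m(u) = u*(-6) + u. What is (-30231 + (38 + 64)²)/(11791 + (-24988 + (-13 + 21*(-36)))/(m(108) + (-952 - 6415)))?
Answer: -156772089/93257194 ≈ -1.6811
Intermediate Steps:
m(u) = -5*u (m(u) = -6*u + u = -5*u)
(-30231 + (38 + 64)²)/(11791 + (-24988 + (-13 + 21*(-36)))/(m(108) + (-952 - 6415))) = (-30231 + (38 + 64)²)/(11791 + (-24988 + (-13 + 21*(-36)))/(-5*108 + (-952 - 6415))) = (-30231 + 102²)/(11791 + (-24988 + (-13 - 756))/(-540 - 7367)) = (-30231 + 10404)/(11791 + (-24988 - 769)/(-7907)) = -19827/(11791 - 25757*(-1/7907)) = -19827/(11791 + 25757/7907) = -19827/93257194/7907 = -19827*7907/93257194 = -156772089/93257194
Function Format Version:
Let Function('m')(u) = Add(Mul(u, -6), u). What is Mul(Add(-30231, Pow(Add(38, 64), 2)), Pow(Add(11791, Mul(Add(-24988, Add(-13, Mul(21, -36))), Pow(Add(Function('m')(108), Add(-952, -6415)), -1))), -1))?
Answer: Rational(-156772089, 93257194) ≈ -1.6811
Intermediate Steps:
Function('m')(u) = Mul(-5, u) (Function('m')(u) = Add(Mul(-6, u), u) = Mul(-5, u))
Mul(Add(-30231, Pow(Add(38, 64), 2)), Pow(Add(11791, Mul(Add(-24988, Add(-13, Mul(21, -36))), Pow(Add(Function('m')(108), Add(-952, -6415)), -1))), -1)) = Mul(Add(-30231, Pow(Add(38, 64), 2)), Pow(Add(11791, Mul(Add(-24988, Add(-13, Mul(21, -36))), Pow(Add(Mul(-5, 108), Add(-952, -6415)), -1))), -1)) = Mul(Add(-30231, Pow(102, 2)), Pow(Add(11791, Mul(Add(-24988, Add(-13, -756)), Pow(Add(-540, -7367), -1))), -1)) = Mul(Add(-30231, 10404), Pow(Add(11791, Mul(Add(-24988, -769), Pow(-7907, -1))), -1)) = Mul(-19827, Pow(Add(11791, Mul(-25757, Rational(-1, 7907))), -1)) = Mul(-19827, Pow(Add(11791, Rational(25757, 7907)), -1)) = Mul(-19827, Pow(Rational(93257194, 7907), -1)) = Mul(-19827, Rational(7907, 93257194)) = Rational(-156772089, 93257194)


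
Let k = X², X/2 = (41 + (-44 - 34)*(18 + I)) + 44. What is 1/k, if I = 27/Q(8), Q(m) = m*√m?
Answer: 7161542944/49097961853198801 - 711120384*√2/49097961853198801 ≈ 1.2538e-7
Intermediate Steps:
Q(m) = m^(3/2)
I = 27*√2/32 (I = 27/(8^(3/2)) = 27/((16*√2)) = 27*(√2/32) = 27*√2/32 ≈ 1.1932)
X = -2638 - 1053*√2/8 (X = 2*((41 + (-44 - 34)*(18 + 27*√2/32)) + 44) = 2*((41 - 78*(18 + 27*√2/32)) + 44) = 2*((41 + (-1404 - 1053*√2/16)) + 44) = 2*((-1363 - 1053*√2/16) + 44) = 2*(-1319 - 1053*√2/16) = -2638 - 1053*√2/8 ≈ -2824.1)
k = (-2638 - 1053*√2/8)² ≈ 7.9758e+6
1/k = 1/(223798217/32 + 1388907*√2/2)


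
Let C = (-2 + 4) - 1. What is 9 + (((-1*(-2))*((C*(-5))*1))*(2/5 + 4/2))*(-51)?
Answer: 1233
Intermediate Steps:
C = 1 (C = 2 - 1 = 1)
9 + (((-1*(-2))*((C*(-5))*1))*(2/5 + 4/2))*(-51) = 9 + (((-1*(-2))*((1*(-5))*1))*(2/5 + 4/2))*(-51) = 9 + ((2*(-5*1))*(2*(⅕) + 4*(½)))*(-51) = 9 + ((2*(-5))*(⅖ + 2))*(-51) = 9 - 10*12/5*(-51) = 9 - 24*(-51) = 9 + 1224 = 1233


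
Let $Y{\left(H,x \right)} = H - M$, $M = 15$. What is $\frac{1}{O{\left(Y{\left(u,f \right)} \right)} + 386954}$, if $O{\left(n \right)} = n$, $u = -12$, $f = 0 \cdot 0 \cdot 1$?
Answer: $\frac{1}{386927} \approx 2.5845 \cdot 10^{-6}$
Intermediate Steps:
$f = 0$ ($f = 0 \cdot 1 = 0$)
$Y{\left(H,x \right)} = -15 + H$ ($Y{\left(H,x \right)} = H - 15 = -15 + H$)
$\frac{1}{O{\left(Y{\left(u,f \right)} \right)} + 386954} = \frac{1}{\left(-15 - 12\right) + 386954} = \frac{1}{-27 + 386954} = \frac{1}{386927}$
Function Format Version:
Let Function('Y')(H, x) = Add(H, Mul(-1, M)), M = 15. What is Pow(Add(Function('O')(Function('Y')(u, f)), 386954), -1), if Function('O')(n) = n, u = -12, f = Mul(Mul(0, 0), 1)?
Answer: Rational(1, 386927) ≈ 2.5845e-6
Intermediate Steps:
f = 0 (f = Mul(0, 1) = 0)
Function('Y')(H, x) = Add(-15, H) (Function('Y')(H, x) = Add(H, Mul(-1, 15)) = Add(H, -15) = Add(-15, H))
Pow(Add(Function('O')(Function('Y')(u, f)), 386954), -1) = Pow(Add(Add(-15, -12), 386954), -1) = Pow(Add(-27, 386954), -1) = Pow(386927, -1) = Rational(1, 386927)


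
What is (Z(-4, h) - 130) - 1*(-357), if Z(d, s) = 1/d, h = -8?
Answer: 907/4 ≈ 226.75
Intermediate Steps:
(Z(-4, h) - 130) - 1*(-357) = (1/(-4) - 130) - 1*(-357) = (-1/4 - 130) + 357 = -521/4 + 357 = 907/4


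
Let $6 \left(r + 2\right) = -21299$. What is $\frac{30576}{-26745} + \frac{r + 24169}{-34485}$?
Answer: $- \frac{642327793}{368920530} \approx -1.7411$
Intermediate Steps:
$r = - \frac{21311}{6}$ ($r = -2 + \frac{1}{6} \left(-21299\right) = -2 - \frac{21299}{6} = - \frac{21311}{6} \approx -3551.8$)
$\frac{30576}{-26745} + \frac{r + 24169}{-34485} = \frac{30576}{-26745} + \frac{- \frac{21311}{6} + 24169}{-34485} = 30576 \left(- \frac{1}{26745}\right) + \frac{123703}{6} \left(- \frac{1}{34485}\right) = - \frac{10192}{8915} - \frac{123703}{206910} = - \frac{642327793}{368920530}$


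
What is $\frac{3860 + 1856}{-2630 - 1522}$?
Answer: $- \frac{1429}{1038} \approx -1.3767$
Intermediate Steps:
$\frac{3860 + 1856}{-2630 - 1522} = \frac{5716}{-4152} = 5716 \left(- \frac{1}{4152}\right) = - \frac{1429}{1038}$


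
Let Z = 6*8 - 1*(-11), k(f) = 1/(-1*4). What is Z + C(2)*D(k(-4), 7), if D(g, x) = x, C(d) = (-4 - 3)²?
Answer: 402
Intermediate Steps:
C(d) = 49 (C(d) = (-7)² = 49)
k(f) = -¼ (k(f) = 1/(-4) = -¼)
Z = 59 (Z = 48 + 11 = 59)
Z + C(2)*D(k(-4), 7) = 59 + 49*7 = 59 + 343 = 402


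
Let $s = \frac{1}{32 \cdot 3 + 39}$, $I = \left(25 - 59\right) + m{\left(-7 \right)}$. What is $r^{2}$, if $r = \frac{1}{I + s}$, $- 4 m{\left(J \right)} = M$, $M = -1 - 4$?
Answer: $\frac{291600}{312617761} \approx 0.00093277$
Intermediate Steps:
$M = -5$
$m{\left(J \right)} = \frac{5}{4}$ ($m{\left(J \right)} = \left(- \frac{1}{4}\right) \left(-5\right) = \frac{5}{4}$)
$I = - \frac{131}{4}$ ($I = \left(25 - 59\right) + \frac{5}{4} = -34 + \frac{5}{4} = - \frac{131}{4} \approx -32.75$)
$s = \frac{1}{135}$ ($s = \frac{1}{96 + 39} = \frac{1}{135} \approx 0.0074074$)
$r = - \frac{540}{17681}$ ($r = \frac{1}{- \frac{131}{4} + \frac{1}{135}} = \frac{1}{- \frac{17681}{540}} = - \frac{540}{17681} \approx -0.030541$)
$r^{2} = \left(- \frac{540}{17681}\right)^{2} = \frac{291600}{312617761}$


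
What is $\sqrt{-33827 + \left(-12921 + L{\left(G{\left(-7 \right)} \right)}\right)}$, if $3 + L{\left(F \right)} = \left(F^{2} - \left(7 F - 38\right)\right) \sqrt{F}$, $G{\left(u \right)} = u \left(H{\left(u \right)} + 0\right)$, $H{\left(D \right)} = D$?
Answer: $17 i \sqrt{111} \approx 179.11 i$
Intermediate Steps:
$G{\left(u \right)} = u^{2}$ ($G{\left(u \right)} = u \left(u + 0\right) = u u = u^{2}$)
$L{\left(F \right)} = -3 + \sqrt{F} \left(38 + F^{2} - 7 F\right)$ ($L{\left(F \right)} = -3 + \left(F^{2} - \left(7 F - 38\right)\right) \sqrt{F} = -3 + \left(F^{2} - \left(-38 + 7 F\right)\right) \sqrt{F} = -3 + \left(38 + F^{2} - 7 F\right) \sqrt{F} = -3 + \sqrt{F} \left(38 + F^{2} - 7 F\right)$)
$\sqrt{-33827 + \left(-12921 + L{\left(G{\left(-7 \right)} \right)}\right)} = \sqrt{-33827 + \left(-12921 + \left(-3 + \left(\left(-7\right)^{2}\right)^{\frac{5}{2}} - 7 \left(\left(-7\right)^{2}\right)^{\frac{3}{2}} + 38 \sqrt{\left(-7\right)^{2}}\right)\right)} = \sqrt{-33827 + \left(-12921 + \left(-3 + 49^{\frac{5}{2}} - 7 \cdot 49^{\frac{3}{2}} + 38 \sqrt{49}\right)\right)} = \sqrt{-33827 + \left(-12921 + \left(-3 + 16807 - 2401 + 38 \cdot 7\right)\right)} = \sqrt{-33827 + \left(-12921 + \left(-3 + 16807 - 2401 + 266\right)\right)} = \sqrt{-33827 + \left(-12921 + 14669\right)} = \sqrt{-33827 + 1748} = \sqrt{-32079} = 17 i \sqrt{111}$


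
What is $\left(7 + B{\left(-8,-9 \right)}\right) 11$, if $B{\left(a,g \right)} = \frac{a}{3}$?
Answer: $\frac{143}{3} \approx 47.667$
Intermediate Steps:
$B{\left(a,g \right)} = \frac{a}{3}$ ($B{\left(a,g \right)} = a \frac{1}{3} = \frac{a}{3}$)
$\left(7 + B{\left(-8,-9 \right)}\right) 11 = \left(7 + \frac{1}{3} \left(-8\right)\right) 11 = \left(7 - \frac{8}{3}\right) 11 = \frac{13}{3} \cdot 11 = \frac{143}{3}$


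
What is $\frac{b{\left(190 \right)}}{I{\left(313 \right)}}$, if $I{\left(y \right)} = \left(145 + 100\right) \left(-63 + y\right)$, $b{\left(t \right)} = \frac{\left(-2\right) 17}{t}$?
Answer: $- \frac{17}{5818750} \approx -2.9216 \cdot 10^{-6}$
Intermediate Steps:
$b{\left(t \right)} = - \frac{34}{t}$
$I{\left(y \right)} = -15435 + 245 y$ ($I{\left(y \right)} = 245 \left(-63 + y\right) = -15435 + 245 y$)
$\frac{b{\left(190 \right)}}{I{\left(313 \right)}} = \frac{\left(-34\right) \frac{1}{190}}{-15435 + 245 \cdot 313} = \frac{\left(-34\right) \frac{1}{190}}{-15435 + 76685} = - \frac{17}{95 \cdot 61250} = \left(- \frac{17}{95}\right) \frac{1}{61250} = - \frac{17}{5818750}$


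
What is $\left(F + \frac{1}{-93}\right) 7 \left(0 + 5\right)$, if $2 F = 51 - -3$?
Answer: $\frac{87850}{93} \approx 944.62$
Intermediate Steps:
$F = 27$ ($F = \frac{51 - -3}{2} = \frac{51 + 3}{2} = \frac{1}{2} \cdot 54 = 27$)
$\left(F + \frac{1}{-93}\right) 7 \left(0 + 5\right) = \left(27 + \frac{1}{-93}\right) 7 \left(0 + 5\right) = \left(27 - \frac{1}{93}\right) 7 \cdot 5 = \frac{2510}{93} \cdot 35 = \frac{87850}{93}$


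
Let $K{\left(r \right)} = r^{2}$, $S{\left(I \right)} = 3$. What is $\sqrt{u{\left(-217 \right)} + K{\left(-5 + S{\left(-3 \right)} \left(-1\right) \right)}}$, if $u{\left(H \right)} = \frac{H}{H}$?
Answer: $\sqrt{65} \approx 8.0623$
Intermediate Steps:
$u{\left(H \right)} = 1$
$\sqrt{u{\left(-217 \right)} + K{\left(-5 + S{\left(-3 \right)} \left(-1\right) \right)}} = \sqrt{1 + \left(-5 + 3 \left(-1\right)\right)^{2}} = \sqrt{1 + \left(-5 - 3\right)^{2}} = \sqrt{1 + \left(-8\right)^{2}} = \sqrt{1 + 64} = \sqrt{65}$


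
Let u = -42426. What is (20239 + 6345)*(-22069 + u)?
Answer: -1714535080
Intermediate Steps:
(20239 + 6345)*(-22069 + u) = (20239 + 6345)*(-22069 - 42426) = 26584*(-64495) = -1714535080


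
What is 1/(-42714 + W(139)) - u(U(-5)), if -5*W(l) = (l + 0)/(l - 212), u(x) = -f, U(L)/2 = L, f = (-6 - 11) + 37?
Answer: 311809055/15590471 ≈ 20.000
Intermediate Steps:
f = 20 (f = -17 + 37 = 20)
U(L) = 2*L
u(x) = -20 (u(x) = -1*20 = -20)
W(l) = -l/(5*(-212 + l)) (W(l) = -(l + 0)/(5*(l - 212)) = -l/(5*(-212 + l)))
1/(-42714 + W(139)) - u(U(-5)) = 1/(-42714 - 1*139/(-1060 + 5*139)) - 1*(-20) = 1/(-42714 - 1*139/(-1060 + 695)) + 20 = 1/(-42714 - 1*139/(-365)) + 20 = 1/(-42714 - 1*139*(-1/365)) + 20 = 1/(-42714 + 139/365) + 20 = 1/(-15590471/365) + 20 = -365/15590471 + 20 = 311809055/15590471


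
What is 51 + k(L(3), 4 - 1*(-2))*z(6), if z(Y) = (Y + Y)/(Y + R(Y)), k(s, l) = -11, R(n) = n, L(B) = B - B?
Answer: 40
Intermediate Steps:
L(B) = 0
z(Y) = 1 (z(Y) = (Y + Y)/(Y + Y) = (2*Y)/((2*Y)) = (2*Y)*(1/(2*Y)) = 1)
51 + k(L(3), 4 - 1*(-2))*z(6) = 51 - 11*1 = 51 - 11 = 40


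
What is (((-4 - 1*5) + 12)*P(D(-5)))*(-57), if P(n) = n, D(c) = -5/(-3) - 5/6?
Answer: -285/2 ≈ -142.50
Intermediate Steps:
D(c) = ⅚ (D(c) = -5*(-⅓) - 5*⅙ = 5/3 - ⅚ = ⅚)
(((-4 - 1*5) + 12)*P(D(-5)))*(-57) = (((-4 - 1*5) + 12)*(⅚))*(-57) = (((-4 - 5) + 12)*(⅚))*(-57) = ((-9 + 12)*(⅚))*(-57) = (3*(⅚))*(-57) = (5/2)*(-57) = -285/2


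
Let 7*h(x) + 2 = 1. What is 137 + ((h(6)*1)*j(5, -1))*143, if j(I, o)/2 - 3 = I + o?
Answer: -149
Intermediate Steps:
h(x) = -1/7 (h(x) = -2/7 + (1/7)*1 = -2/7 + 1/7 = -1/7)
j(I, o) = 6 + 2*I + 2*o (j(I, o) = 6 + 2*(I + o) = 6 + (2*I + 2*o) = 6 + 2*I + 2*o)
137 + ((h(6)*1)*j(5, -1))*143 = 137 + ((-1/7*1)*(6 + 2*5 + 2*(-1)))*143 = 137 - (6 + 10 - 2)/7*143 = 137 - 1/7*14*143 = 137 - 2*143 = 137 - 286 = -149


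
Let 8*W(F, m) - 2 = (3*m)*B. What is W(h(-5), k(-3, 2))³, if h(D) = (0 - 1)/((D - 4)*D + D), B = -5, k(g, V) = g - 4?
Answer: 1225043/512 ≈ 2392.7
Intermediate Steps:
k(g, V) = -4 + g
h(D) = -1/(D + D*(-4 + D)) (h(D) = -1/((-4 + D)*D + D) = -1/(D*(-4 + D) + D) = -1/(D + D*(-4 + D)))
W(F, m) = ¼ - 15*m/8 (W(F, m) = ¼ + ((3*m)*(-5))/8 = ¼ + (-15*m)/8 = ¼ - 15*m/8)
W(h(-5), k(-3, 2))³ = (¼ - 15*(-4 - 3)/8)³ = (¼ - 15/8*(-7))³ = (¼ + 105/8)³ = (107/8)³ = 1225043/512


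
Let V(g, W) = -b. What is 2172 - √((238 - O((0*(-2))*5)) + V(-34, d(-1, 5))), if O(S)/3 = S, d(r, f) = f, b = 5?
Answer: 2172 - √233 ≈ 2156.7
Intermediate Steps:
O(S) = 3*S
V(g, W) = -5 (V(g, W) = -1*5 = -5)
2172 - √((238 - O((0*(-2))*5)) + V(-34, d(-1, 5))) = 2172 - √((238 - 3*(0*(-2))*5) - 5) = 2172 - √((238 - 3*0*5) - 5) = 2172 - √((238 - 3*0) - 5) = 2172 - √((238 - 1*0) - 5) = 2172 - √((238 + 0) - 5) = 2172 - √(238 - 5) = 2172 - √233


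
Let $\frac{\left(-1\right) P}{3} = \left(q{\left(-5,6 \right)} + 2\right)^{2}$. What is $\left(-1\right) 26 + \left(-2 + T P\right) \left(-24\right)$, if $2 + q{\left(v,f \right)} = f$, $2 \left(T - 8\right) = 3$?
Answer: $24646$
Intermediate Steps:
$T = \frac{19}{2}$ ($T = 8 + \frac{1}{2} \cdot 3 = 8 + \frac{3}{2} = \frac{19}{2} \approx 9.5$)
$q{\left(v,f \right)} = -2 + f$
$P = -108$ ($P = - 3 \left(\left(-2 + 6\right) + 2\right)^{2} = - 3 \left(4 + 2\right)^{2} = - 3 \cdot 6^{2} = \left(-3\right) 36 = -108$)
$\left(-1\right) 26 + \left(-2 + T P\right) \left(-24\right) = \left(-1\right) 26 + \left(-2 + \frac{19}{2} \left(-108\right)\right) \left(-24\right) = -26 + \left(-2 - 1026\right) \left(-24\right) = -26 - -24672 = -26 + 24672 = 24646$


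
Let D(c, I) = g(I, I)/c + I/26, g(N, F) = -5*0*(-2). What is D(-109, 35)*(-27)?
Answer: -945/26 ≈ -36.346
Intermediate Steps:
g(N, F) = 0 (g(N, F) = 0*(-2) = 0)
D(c, I) = I/26 (D(c, I) = 0/c + I/26 = 0 + I*(1/26) = 0 + I/26 = I/26)
D(-109, 35)*(-27) = ((1/26)*35)*(-27) = (35/26)*(-27) = -945/26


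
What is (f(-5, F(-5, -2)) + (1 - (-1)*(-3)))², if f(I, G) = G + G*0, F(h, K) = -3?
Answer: 25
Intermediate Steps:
f(I, G) = G (f(I, G) = G + 0 = G)
(f(-5, F(-5, -2)) + (1 - (-1)*(-3)))² = (-3 + (1 - (-1)*(-3)))² = (-3 + (1 - 1*3))² = (-3 + (1 - 3))² = (-3 - 2)² = (-5)² = 25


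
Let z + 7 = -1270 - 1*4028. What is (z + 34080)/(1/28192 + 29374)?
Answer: 811224800/828111809 ≈ 0.97961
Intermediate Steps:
z = -5305 (z = -7 + (-1270 - 1*4028) = -7 + (-1270 - 4028) = -7 - 5298 = -5305)
(z + 34080)/(1/28192 + 29374) = (-5305 + 34080)/(1/28192 + 29374) = 28775/(1/28192 + 29374) = 28775/(828111809/28192) = 28775*(28192/828111809) = 811224800/828111809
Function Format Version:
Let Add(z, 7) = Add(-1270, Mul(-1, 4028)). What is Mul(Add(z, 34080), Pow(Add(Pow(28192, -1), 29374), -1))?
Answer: Rational(811224800, 828111809) ≈ 0.97961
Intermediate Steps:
z = -5305 (z = Add(-7, Add(-1270, Mul(-1, 4028))) = Add(-7, Add(-1270, -4028)) = Add(-7, -5298) = -5305)
Mul(Add(z, 34080), Pow(Add(Pow(28192, -1), 29374), -1)) = Mul(Add(-5305, 34080), Pow(Add(Pow(28192, -1), 29374), -1)) = Mul(28775, Pow(Add(Rational(1, 28192), 29374), -1)) = Mul(28775, Pow(Rational(828111809, 28192), -1)) = Mul(28775, Rational(28192, 828111809)) = Rational(811224800, 828111809)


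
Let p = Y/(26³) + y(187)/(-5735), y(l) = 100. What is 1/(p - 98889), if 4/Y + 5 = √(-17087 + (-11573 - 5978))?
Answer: -29022839167612033486106/2870040048512138226333605987 + 5780785946*I*√34638/8610120145536414679000817961 ≈ -1.0112e-5 + 1.2496e-16*I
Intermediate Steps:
Y = 4/(-5 + I*√34638) (Y = 4/(-5 + √(-17087 + (-11573 - 5978))) = 4/(-5 + √(-17087 - 17551)) = 4/(-5 + √(-34638)) = 4/(-5 + I*√34638) ≈ -0.00057698 - 0.021477*I)
p = -3046190175/174698677634 - I*√34638/152309222 (p = (-20/34663 - 4*I*√34638/34663)/(26³) + 100/(-5735) = (-20/34663 - 4*I*√34638/34663)/17576 + 100*(-1/5735) = (-20/34663 - 4*I*√34638/34663)*(1/17576) - 20/1147 = (-5/152309222 - I*√34638/152309222) - 20/1147 = -3046190175/174698677634 - I*√34638/152309222 ≈ -0.017437 - 1.2219e-6*I)
1/(p - 98889) = 1/((-3046190175/174698677634 - I*√34638/152309222) - 98889) = 1/(-17275780578738801/174698677634 - I*√34638/152309222)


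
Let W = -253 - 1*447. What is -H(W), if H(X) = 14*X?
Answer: 9800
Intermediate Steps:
W = -700 (W = -253 - 447 = -700)
-H(W) = -14*(-700) = -1*(-9800) = 9800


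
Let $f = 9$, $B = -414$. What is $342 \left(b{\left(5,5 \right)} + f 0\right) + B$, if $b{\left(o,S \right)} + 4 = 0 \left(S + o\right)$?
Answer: $-1782$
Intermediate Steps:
$b{\left(o,S \right)} = -4$ ($b{\left(o,S \right)} = -4 + 0 \left(S + o\right) = -4 + 0 = -4$)
$342 \left(b{\left(5,5 \right)} + f 0\right) + B = 342 \left(-4 + 9 \cdot 0\right) - 414 = 342 \left(-4 + 0\right) - 414 = 342 \left(-4\right) - 414 = -1368 - 414 = -1782$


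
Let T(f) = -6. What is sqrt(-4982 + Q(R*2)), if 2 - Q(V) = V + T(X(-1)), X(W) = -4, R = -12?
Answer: 15*I*sqrt(22) ≈ 70.356*I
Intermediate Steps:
Q(V) = 8 - V (Q(V) = 2 - (V - 6) = 2 - (-6 + V) = 2 + (6 - V) = 8 - V)
sqrt(-4982 + Q(R*2)) = sqrt(-4982 + (8 - (-12)*2)) = sqrt(-4982 + (8 - 1*(-24))) = sqrt(-4982 + (8 + 24)) = sqrt(-4982 + 32) = sqrt(-4950) = 15*I*sqrt(22)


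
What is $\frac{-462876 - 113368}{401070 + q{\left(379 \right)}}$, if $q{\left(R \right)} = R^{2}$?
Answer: $- \frac{576244}{544711} \approx -1.0579$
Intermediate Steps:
$\frac{-462876 - 113368}{401070 + q{\left(379 \right)}} = \frac{-462876 - 113368}{401070 + 379^{2}} = - \frac{576244}{401070 + 143641} = - \frac{576244}{544711}$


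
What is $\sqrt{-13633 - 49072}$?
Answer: $i \sqrt{62705} \approx 250.41 i$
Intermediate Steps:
$\sqrt{-13633 - 49072} = \sqrt{-62705} = i \sqrt{62705}$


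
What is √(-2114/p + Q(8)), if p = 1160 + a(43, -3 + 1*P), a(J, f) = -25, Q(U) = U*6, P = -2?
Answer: √59435410/1135 ≈ 6.7925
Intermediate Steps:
Q(U) = 6*U
p = 1135 (p = 1160 - 25 = 1135)
√(-2114/p + Q(8)) = √(-2114/1135 + 6*8) = √(-2114*1/1135 + 48) = √(-2114/1135 + 48) = √(52366/1135) = √59435410/1135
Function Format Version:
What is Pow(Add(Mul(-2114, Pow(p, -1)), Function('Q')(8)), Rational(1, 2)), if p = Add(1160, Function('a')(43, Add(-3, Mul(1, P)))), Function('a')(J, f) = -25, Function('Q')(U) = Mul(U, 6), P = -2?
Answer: Mul(Rational(1, 1135), Pow(59435410, Rational(1, 2))) ≈ 6.7925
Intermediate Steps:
Function('Q')(U) = Mul(6, U)
p = 1135 (p = Add(1160, -25) = 1135)
Pow(Add(Mul(-2114, Pow(p, -1)), Function('Q')(8)), Rational(1, 2)) = Pow(Add(Mul(-2114, Pow(1135, -1)), Mul(6, 8)), Rational(1, 2)) = Pow(Add(Mul(-2114, Rational(1, 1135)), 48), Rational(1, 2)) = Pow(Add(Rational(-2114, 1135), 48), Rational(1, 2)) = Pow(Rational(52366, 1135), Rational(1, 2)) = Mul(Rational(1, 1135), Pow(59435410, Rational(1, 2)))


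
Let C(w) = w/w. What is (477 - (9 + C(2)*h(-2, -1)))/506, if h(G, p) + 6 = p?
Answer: 475/506 ≈ 0.93874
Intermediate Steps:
h(G, p) = -6 + p
C(w) = 1
(477 - (9 + C(2)*h(-2, -1)))/506 = (477 - (9 + 1*(-6 - 1)))/506 = (477 - (9 + 1*(-7)))*(1/506) = (477 - (9 - 7))*(1/506) = (477 - 1*2)*(1/506) = (477 - 2)*(1/506) = 475*(1/506) = 475/506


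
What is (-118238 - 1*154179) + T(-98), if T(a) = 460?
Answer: -271957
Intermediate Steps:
(-118238 - 1*154179) + T(-98) = (-118238 - 1*154179) + 460 = (-118238 - 154179) + 460 = -272417 + 460 = -271957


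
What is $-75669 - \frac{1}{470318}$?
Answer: $- \frac{35588492743}{470318} \approx -75669.0$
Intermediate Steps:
$-75669 - \frac{1}{470318} = - \frac{35588492743}{470318}$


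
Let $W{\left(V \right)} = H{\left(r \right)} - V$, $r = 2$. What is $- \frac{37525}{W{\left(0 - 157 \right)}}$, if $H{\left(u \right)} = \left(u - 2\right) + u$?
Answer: $- \frac{37525}{159} \approx -236.01$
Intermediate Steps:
$H{\left(u \right)} = -2 + 2 u$ ($H{\left(u \right)} = \left(-2 + u\right) + u = -2 + 2 u$)
$W{\left(V \right)} = 2 - V$ ($W{\left(V \right)} = \left(-2 + 2 \cdot 2\right) - V = \left(-2 + 4\right) - V = 2 - V$)
$- \frac{37525}{W{\left(0 - 157 \right)}} = - \frac{37525}{2 - \left(0 - 157\right)} = - \frac{37525}{2 - -157} = - \frac{37525}{2 + 157} = - \frac{37525}{159}$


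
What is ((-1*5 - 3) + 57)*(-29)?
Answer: -1421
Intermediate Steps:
((-1*5 - 3) + 57)*(-29) = ((-5 - 3) + 57)*(-29) = (-8 + 57)*(-29) = 49*(-29) = -1421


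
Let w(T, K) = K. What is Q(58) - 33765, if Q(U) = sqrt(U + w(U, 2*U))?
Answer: -33765 + sqrt(174) ≈ -33752.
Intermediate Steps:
Q(U) = sqrt(3)*sqrt(U) (Q(U) = sqrt(U + 2*U) = sqrt(3*U) = sqrt(3)*sqrt(U))
Q(58) - 33765 = sqrt(3)*sqrt(58) - 33765 = sqrt(174) - 33765 = -33765 + sqrt(174)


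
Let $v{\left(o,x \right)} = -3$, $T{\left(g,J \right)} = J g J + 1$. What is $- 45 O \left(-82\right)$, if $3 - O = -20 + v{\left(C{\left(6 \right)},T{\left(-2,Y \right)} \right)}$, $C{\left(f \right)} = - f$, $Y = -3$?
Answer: $95940$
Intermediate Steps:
$T{\left(g,J \right)} = 1 + g J^{2}$ ($T{\left(g,J \right)} = g J^{2} + 1 = 1 + g J^{2}$)
$O = 26$ ($O = 3 - \left(-20 - 3\right) = 3 - -23 = 3 + 23 = 26$)
$- 45 O \left(-82\right) = \left(-45\right) 26 \left(-82\right) = \left(-1170\right) \left(-82\right) = 95940$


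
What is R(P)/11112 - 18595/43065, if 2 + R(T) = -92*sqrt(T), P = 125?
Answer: -6890459/15951276 - 115*sqrt(5)/2778 ≈ -0.52454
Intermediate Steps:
R(T) = -2 - 92*sqrt(T)
R(P)/11112 - 18595/43065 = (-2 - 460*sqrt(5))/11112 - 18595/43065 = (-2 - 460*sqrt(5))*(1/11112) - 18595*1/43065 = (-2 - 460*sqrt(5))*(1/11112) - 3719/8613 = (-1/5556 - 115*sqrt(5)/2778) - 3719/8613 = -6890459/15951276 - 115*sqrt(5)/2778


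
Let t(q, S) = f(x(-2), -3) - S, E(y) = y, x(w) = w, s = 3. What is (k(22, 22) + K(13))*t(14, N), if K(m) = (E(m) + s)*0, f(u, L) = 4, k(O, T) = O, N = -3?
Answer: 154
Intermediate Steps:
K(m) = 0 (K(m) = (m + 3)*0 = (3 + m)*0 = 0)
t(q, S) = 4 - S
(k(22, 22) + K(13))*t(14, N) = (22 + 0)*(4 - 1*(-3)) = 22*(4 + 3) = 22*7 = 154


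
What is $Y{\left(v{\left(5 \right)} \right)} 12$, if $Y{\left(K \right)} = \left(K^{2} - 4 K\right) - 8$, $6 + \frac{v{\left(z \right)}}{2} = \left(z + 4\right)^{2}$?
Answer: $262704$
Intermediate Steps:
$v{\left(z \right)} = -12 + 2 \left(4 + z\right)^{2}$ ($v{\left(z \right)} = -12 + 2 \left(z + 4\right)^{2} = -12 + 2 \left(4 + z\right)^{2}$)
$Y{\left(K \right)} = -8 + K^{2} - 4 K$ ($Y{\left(K \right)} = \left(K^{2} - 4 K\right) - 8 = -8 + K^{2} - 4 K$)
$Y{\left(v{\left(5 \right)} \right)} 12 = \left(-8 + \left(-12 + 2 \left(4 + 5\right)^{2}\right)^{2} - 4 \left(-12 + 2 \left(4 + 5\right)^{2}\right)\right) 12 = \left(-8 + \left(-12 + 2 \cdot 9^{2}\right)^{2} - 4 \left(-12 + 2 \cdot 9^{2}\right)\right) 12 = \left(-8 + \left(-12 + 2 \cdot 81\right)^{2} - 4 \left(-12 + 2 \cdot 81\right)\right) 12 = \left(-8 + \left(-12 + 162\right)^{2} - 4 \left(-12 + 162\right)\right) 12 = \left(-8 + 150^{2} - 600\right) 12 = \left(-8 + 22500 - 600\right) 12 = 21892 \cdot 12 = 262704$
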